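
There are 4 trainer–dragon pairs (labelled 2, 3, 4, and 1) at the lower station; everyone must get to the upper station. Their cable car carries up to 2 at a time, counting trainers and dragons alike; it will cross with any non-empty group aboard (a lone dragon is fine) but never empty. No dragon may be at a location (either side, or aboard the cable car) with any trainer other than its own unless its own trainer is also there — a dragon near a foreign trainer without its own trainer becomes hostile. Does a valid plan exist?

Following every safe sequence of crossings from the start, the most of the 8 that can be at the upper station as the cable car arrives there on crossings 1, 3, 5 is 2, 3, 4 respectively; the best ever achieved is 4 of 8.
From crossing 7 on, no configuration arises that was not already reachable earlier: only 44 distinct safe configurations (who is on which side, and where the cable car is) can ever be reached, none of them has everyone across, and every continuation just revisits them. So no valid plan exists.

No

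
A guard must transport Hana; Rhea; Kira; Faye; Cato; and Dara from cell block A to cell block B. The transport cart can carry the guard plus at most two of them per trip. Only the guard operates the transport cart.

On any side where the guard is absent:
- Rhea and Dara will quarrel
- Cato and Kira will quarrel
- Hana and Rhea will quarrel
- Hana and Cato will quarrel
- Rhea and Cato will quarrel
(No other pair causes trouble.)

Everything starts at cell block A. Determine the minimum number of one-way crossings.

Counting alone: the guard can take at most 2 across per trip to cell block B, so moving all 6 needs at least 3 loaded trips out, with a return between consecutive ones — at least 5 crossings.
The safety rule pushes this higher. Following every safe sequence of crossings, the most of the 6 that can be at cell block B as the transport cart arrives there on crossings 5, 7 is 4, 5 respectively — never all 6.
So no plan with fewer than 9 crossings exists, and this one achieves 9:
1. Guard goes to cell block B with Cato and Rhea.
2. Guard goes back to cell block A with Rhea.
3. Guard goes to cell block B with Dara and Hana.
4. Guard goes back to cell block A with Hana.
5. Guard goes to cell block B with Hana and Kira.
6. Guard goes back to cell block A with Cato.
7. Guard goes to cell block B with Faye and Rhea.
8. Guard goes back to cell block A with Rhea.
9. Guard goes to cell block B with Cato and Rhea.

9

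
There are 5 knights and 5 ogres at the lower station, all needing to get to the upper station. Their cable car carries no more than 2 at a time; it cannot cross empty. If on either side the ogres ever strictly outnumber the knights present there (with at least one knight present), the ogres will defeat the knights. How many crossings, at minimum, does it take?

Following every safe sequence of crossings from the start, the most of the 10 that can be at the upper station as the cable car arrives there on crossings 1, 3, 5, 7 is 2, 3, 4, 5 respectively; the best ever achieved is 5 of 10.
From crossing 9 on, no configuration arises that was not already reachable earlier: only 13 distinct safe configurations (who is on which side, and where the cable car is) can ever be reached, none of them has everyone across, and every continuation just revisits them. They are: 0 knights + 0 ogres across (cable car back at the start); 0 knights + 1 ogre across (cable car there); 0 knights + 1 ogre across (cable car back at the start); 0 knights + 2 ogres across (cable car there); 0 knights + 2 ogres across (cable car back at the start); 0 knights + 3 ogres across (cable car there); 0 knights + 3 ogres across (cable car back at the start); 0 knights + 4 ogres across (cable car there); 0 knights + 4 ogres across (cable car back at the start); 0 knights + 5 ogres across (cable car there); 1 knight + 1 ogre across (cable car there); 1 knight + 1 ogre across (cable car back at the start); 2 knights + 2 ogres across (cable car there). So no valid plan exists.

impossible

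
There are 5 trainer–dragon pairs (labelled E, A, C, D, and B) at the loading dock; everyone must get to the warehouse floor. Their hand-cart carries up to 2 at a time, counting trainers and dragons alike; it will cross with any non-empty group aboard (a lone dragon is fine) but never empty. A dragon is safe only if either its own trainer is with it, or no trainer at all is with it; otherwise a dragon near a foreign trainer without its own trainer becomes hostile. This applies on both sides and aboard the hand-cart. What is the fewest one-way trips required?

Following every safe sequence of crossings from the start, the most of the 10 that can be at the warehouse floor as the hand-cart arrives there on crossings 1, 3, 5, 7 is 2, 3, 4, 5 respectively; the best ever achieved is 5 of 10.
From crossing 9 on, no configuration arises that was not already reachable earlier: only 82 distinct safe configurations (who is on which side, and where the hand-cart is) can ever be reached, none of them has everyone across, and every continuation just revisits them. So no valid plan exists.

impossible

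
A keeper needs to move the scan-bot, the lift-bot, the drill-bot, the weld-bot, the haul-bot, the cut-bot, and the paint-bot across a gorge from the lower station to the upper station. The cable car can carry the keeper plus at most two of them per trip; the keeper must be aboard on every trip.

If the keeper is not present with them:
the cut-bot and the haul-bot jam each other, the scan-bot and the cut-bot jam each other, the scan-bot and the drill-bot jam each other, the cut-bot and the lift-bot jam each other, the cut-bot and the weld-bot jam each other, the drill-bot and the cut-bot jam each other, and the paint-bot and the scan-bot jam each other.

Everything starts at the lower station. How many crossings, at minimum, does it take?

Counting alone: the keeper can take at most 2 across per trip to the upper station, so moving all 7 needs at least 4 loaded trips out, with a return between consecutive ones — at least 7 crossings.
The safety rule pushes this higher. Following every safe sequence of crossings, the most of the 7 that can be at the upper station as the cable car arrives there on crossings 7, 9 is 5, 6 respectively — never all 7.
So no plan with fewer than 11 crossings exists, and this one achieves 11:
1. Keeper goes to the upper station with the cut-bot and the scan-bot.
2. Keeper goes back to the lower station with the scan-bot.
3. Keeper goes to the upper station with the lift-bot and the scan-bot.
4. Keeper goes back to the lower station with the cut-bot.
5. Keeper goes to the upper station with the cut-bot and the weld-bot.
6. Keeper goes back to the lower station with the cut-bot.
7. Keeper goes to the upper station with the drill-bot and the haul-bot.
8. Keeper goes back to the lower station with the scan-bot.
9. Keeper goes to the upper station with the paint-bot and the scan-bot.
10. Keeper goes back to the lower station with the scan-bot.
11. Keeper goes to the upper station with the cut-bot and the scan-bot.

11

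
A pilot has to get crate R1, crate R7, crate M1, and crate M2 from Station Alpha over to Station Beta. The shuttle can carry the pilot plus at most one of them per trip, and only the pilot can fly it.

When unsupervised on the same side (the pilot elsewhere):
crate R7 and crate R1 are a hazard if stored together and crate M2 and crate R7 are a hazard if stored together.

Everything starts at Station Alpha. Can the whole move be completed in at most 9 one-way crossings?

Yes

Yes — this plan uses 9 crossings (≤ 9):
1. Pilot goes to Station Beta with crate R7.  [Station Alpha: crate M1, crate M2, crate R1 | Station Beta: crate R7]
2. Pilot goes back to Station Alpha alone.  [Station Alpha: crate M1, crate M2, crate R1 | Station Beta: crate R7]
3. Pilot goes to Station Beta with crate R1.  [Station Alpha: crate M1, crate M2 | Station Beta: crate R1, crate R7]
4. Pilot goes back to Station Alpha with crate R7.  [Station Alpha: crate M1, crate M2, crate R7 | Station Beta: crate R1]
5. Pilot goes to Station Beta with crate M2.  [Station Alpha: crate M1, crate R7 | Station Beta: crate M2, crate R1]
6. Pilot goes back to Station Alpha alone.  [Station Alpha: crate M1, crate R7 | Station Beta: crate M2, crate R1]
7. Pilot goes to Station Beta with crate M1.  [Station Alpha: crate R7 | Station Beta: crate M1, crate M2, crate R1]
8. Pilot goes back to Station Alpha alone.  [Station Alpha: crate R7 | Station Beta: crate M1, crate M2, crate R1]
9. Pilot goes to Station Beta with crate R7.  [Station Alpha: — | Station Beta: crate M1, crate M2, crate R1, crate R7]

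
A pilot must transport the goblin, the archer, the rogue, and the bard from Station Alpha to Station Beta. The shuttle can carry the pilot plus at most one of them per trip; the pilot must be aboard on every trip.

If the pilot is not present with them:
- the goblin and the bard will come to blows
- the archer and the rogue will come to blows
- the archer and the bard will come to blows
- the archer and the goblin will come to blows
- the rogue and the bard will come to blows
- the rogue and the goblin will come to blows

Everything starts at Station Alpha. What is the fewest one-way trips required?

Whatever the first load, the items left behind include a forbidden pair without the pilot. No opening move is safe, so no plan exists.

impossible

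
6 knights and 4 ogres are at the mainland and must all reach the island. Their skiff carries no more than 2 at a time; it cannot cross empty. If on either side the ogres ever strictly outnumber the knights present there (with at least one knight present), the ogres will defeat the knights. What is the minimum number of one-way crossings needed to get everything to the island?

17

Counting alone: each trip to the island takes at most 2 across and each return brings at least 1 back, so after t trips out (and t−1 returns) at most 2t − (t−1) of the 10 are across; that first reaches 10 at t = 9, so at least 17 crossings are needed.
The plan below uses exactly 17 crossings, so it is optimal:
1. 2 ogres → the island.  (the mainland: 6K 2O; the island: 0K 2O)
2. 1 ogre ← the mainland.  (the mainland: 6K 3O; the island: 0K 1O)
3. 2 ogres → the island.  (the mainland: 6K 1O; the island: 0K 3O)
4. 1 ogre ← the mainland.  (the mainland: 6K 2O; the island: 0K 2O)
5. 2 knights → the island.  (the mainland: 4K 2O; the island: 2K 2O)
6. 1 ogre ← the mainland.  (the mainland: 4K 3O; the island: 2K 1O)
7. 1 knight and 1 ogre → the island.  (the mainland: 3K 2O; the island: 3K 2O)
8. 1 ogre ← the mainland.  (the mainland: 3K 3O; the island: 3K 1O)
9. 2 ogres → the island.  (the mainland: 3K 1O; the island: 3K 3O)
10. 1 ogre ← the mainland.  (the mainland: 3K 2O; the island: 3K 2O)
11. 1 knight and 1 ogre → the island.  (the mainland: 2K 1O; the island: 4K 3O)
12. 1 ogre ← the mainland.  (the mainland: 2K 2O; the island: 4K 2O)
13. 2 ogres → the island.  (the mainland: 2K 0O; the island: 4K 4O)
14. 1 ogre ← the mainland.  (the mainland: 2K 1O; the island: 4K 3O)
15. 1 knight and 1 ogre → the island.  (the mainland: 1K 0O; the island: 5K 4O)
16. 1 ogre ← the mainland.  (the mainland: 1K 1O; the island: 5K 3O)
17. 1 knight and 1 ogre → the island.  (the mainland: 0K 0O; the island: 6K 4O)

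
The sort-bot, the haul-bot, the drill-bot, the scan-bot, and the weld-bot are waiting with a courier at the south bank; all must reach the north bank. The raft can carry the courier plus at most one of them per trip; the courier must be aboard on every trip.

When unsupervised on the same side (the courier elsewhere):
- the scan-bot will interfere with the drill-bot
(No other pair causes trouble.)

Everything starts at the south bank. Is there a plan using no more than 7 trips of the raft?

No

Counting alone: the courier can take at most 1 across per trip to the north bank, so moving all 5 needs at least 5 loaded trips out, with a return between consecutive ones — at least 9 crossings.
Since 7 < 9, 7 crossings cannot be enough. (The shortest complete plan in fact takes 9:)
1. Courier goes to the north bank with the drill-bot.  [the south bank: the haul-bot, the scan-bot, the sort-bot, the weld-bot | the north bank: the drill-bot]
2. Courier goes back to the south bank alone.  [the south bank: the haul-bot, the scan-bot, the sort-bot, the weld-bot | the north bank: the drill-bot]
3. Courier goes to the north bank with the sort-bot.  [the south bank: the haul-bot, the scan-bot, the weld-bot | the north bank: the drill-bot, the sort-bot]
4. Courier goes back to the south bank alone.  [the south bank: the haul-bot, the scan-bot, the weld-bot | the north bank: the drill-bot, the sort-bot]
5. Courier goes to the north bank with the haul-bot.  [the south bank: the scan-bot, the weld-bot | the north bank: the drill-bot, the haul-bot, the sort-bot]
6. Courier goes back to the south bank alone.  [the south bank: the scan-bot, the weld-bot | the north bank: the drill-bot, the haul-bot, the sort-bot]
7. Courier goes to the north bank with the weld-bot.  [the south bank: the scan-bot | the north bank: the drill-bot, the haul-bot, the sort-bot, the weld-bot]
8. Courier goes back to the south bank alone.  [the south bank: the scan-bot | the north bank: the drill-bot, the haul-bot, the sort-bot, the weld-bot]
9. Courier goes to the north bank with the scan-bot.  [the south bank: — | the north bank: the drill-bot, the haul-bot, the scan-bot, the sort-bot, the weld-bot]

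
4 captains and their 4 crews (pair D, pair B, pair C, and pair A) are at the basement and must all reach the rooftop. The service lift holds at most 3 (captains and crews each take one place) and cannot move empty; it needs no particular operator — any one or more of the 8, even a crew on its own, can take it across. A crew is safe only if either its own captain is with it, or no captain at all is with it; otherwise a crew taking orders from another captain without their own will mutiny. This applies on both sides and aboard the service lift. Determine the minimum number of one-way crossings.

9

Counting alone: each trip to the rooftop takes at most 3 across and each return brings at least 1 back, so after t trips out (and t−1 returns) at most 3t − (t−1) of the 8 are across; that first reaches 8 at t = 4, so at least 7 crossings are needed.
The safety rule pushes this higher. Following every safe sequence of crossings, the most of the 8 that can be at the rooftop as the service lift arrives there on crossing 7 is 7 — never all 8.
So no plan with fewer than 9 crossings exists, and this one achieves 9:
1. captain D and crew D cross → the rooftop.
2. captain D crosses ← the basement.
3. captain B, captain D, and crew B cross → the rooftop.
4. captain D and crew D cross ← the basement.
5. captain A, captain C, and captain D cross → the rooftop.
6. crew B crosses ← the basement.
7. crew B and crew D cross → the rooftop.
8. crew D crosses ← the basement.
9. crew A, crew C, and crew D cross → the rooftop.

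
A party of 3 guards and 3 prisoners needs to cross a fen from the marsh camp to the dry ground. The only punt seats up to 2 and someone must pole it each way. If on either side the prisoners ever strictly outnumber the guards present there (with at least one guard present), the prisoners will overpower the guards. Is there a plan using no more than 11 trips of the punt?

Yes

Yes — this plan uses 11 crossings (≤ 11):
1. 2 prisoners → the dry ground.  (the marsh camp: 3G 1P; the dry ground: 0G 2P)
2. 1 prisoner ← the marsh camp.  (the marsh camp: 3G 2P; the dry ground: 0G 1P)
3. 2 prisoners → the dry ground.  (the marsh camp: 3G 0P; the dry ground: 0G 3P)
4. 1 prisoner ← the marsh camp.  (the marsh camp: 3G 1P; the dry ground: 0G 2P)
5. 2 guards → the dry ground.  (the marsh camp: 1G 1P; the dry ground: 2G 2P)
6. 1 guard and 1 prisoner ← the marsh camp.  (the marsh camp: 2G 2P; the dry ground: 1G 1P)
7. 2 guards → the dry ground.  (the marsh camp: 0G 2P; the dry ground: 3G 1P)
8. 1 prisoner ← the marsh camp.  (the marsh camp: 0G 3P; the dry ground: 3G 0P)
9. 2 prisoners → the dry ground.  (the marsh camp: 0G 1P; the dry ground: 3G 2P)
10. 1 prisoner ← the marsh camp.  (the marsh camp: 0G 2P; the dry ground: 3G 1P)
11. 2 prisoners → the dry ground.  (the marsh camp: 0G 0P; the dry ground: 3G 3P)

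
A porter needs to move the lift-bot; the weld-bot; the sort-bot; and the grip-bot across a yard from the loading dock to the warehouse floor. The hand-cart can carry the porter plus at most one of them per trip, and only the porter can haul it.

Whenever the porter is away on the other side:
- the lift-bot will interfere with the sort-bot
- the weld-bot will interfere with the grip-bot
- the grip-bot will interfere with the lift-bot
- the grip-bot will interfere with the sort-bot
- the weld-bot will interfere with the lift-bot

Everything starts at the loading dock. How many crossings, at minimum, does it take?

impossible

Whatever the first load, the items left behind include a forbidden pair without the porter. No opening move is safe, so no plan exists.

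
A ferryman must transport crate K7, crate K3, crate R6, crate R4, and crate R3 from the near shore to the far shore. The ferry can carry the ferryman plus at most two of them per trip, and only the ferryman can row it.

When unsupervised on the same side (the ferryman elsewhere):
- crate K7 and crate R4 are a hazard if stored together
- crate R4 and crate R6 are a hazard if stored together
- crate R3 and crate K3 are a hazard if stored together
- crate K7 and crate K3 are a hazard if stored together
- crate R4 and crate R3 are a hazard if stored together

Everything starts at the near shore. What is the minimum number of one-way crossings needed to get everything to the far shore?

Counting alone: the ferryman can take at most 2 across per trip to the far shore, so moving all 5 needs at least 3 loaded trips out, with a return between consecutive ones — at least 5 crossings.
The safety rule pushes this higher. Following every safe sequence of crossings, the most of the 5 that can be at the far shore as the ferry arrives there on crossing 5 is 4 — never all 5.
So no plan with fewer than 7 crossings exists, and this one achieves 7:
1. Ferryman goes to the far shore with crate K3 and crate R4.
2. Ferryman goes back to the near shore alone.
3. Ferryman goes to the far shore with crate K7.
4. Ferryman goes back to the near shore with crate K3 and crate R4.
5. Ferryman goes to the far shore with crate R3 and crate R6.
6. Ferryman goes back to the near shore alone.
7. Ferryman goes to the far shore with crate K3 and crate R4.

7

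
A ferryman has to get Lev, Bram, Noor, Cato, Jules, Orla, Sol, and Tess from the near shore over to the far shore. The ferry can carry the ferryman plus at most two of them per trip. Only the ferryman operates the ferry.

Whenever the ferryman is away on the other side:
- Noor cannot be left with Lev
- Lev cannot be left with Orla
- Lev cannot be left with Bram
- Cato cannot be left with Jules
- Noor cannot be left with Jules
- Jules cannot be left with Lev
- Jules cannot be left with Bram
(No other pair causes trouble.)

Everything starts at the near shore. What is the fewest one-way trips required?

Counting alone: the ferryman can take at most 2 across per trip to the far shore, so moving all 8 needs at least 4 loaded trips out, with a return between consecutive ones — at least 7 crossings.
The safety rule pushes this higher. Following every safe sequence of crossings, the most of the 8 that can be at the far shore as the ferry arrives there on crossings 7, 9, 11 is 5, 6, 7 respectively — never all 8.
So no plan with fewer than 13 crossings exists, and this one achieves 13:
1. Ferryman goes to the far shore with Jules and Lev.  [the near shore: Bram, Cato, Noor, Orla, Sol, Tess | the far shore: Jules, Lev]
2. Ferryman goes back to the near shore with Lev.  [the near shore: Bram, Cato, Lev, Noor, Orla, Sol, Tess | the far shore: Jules]
3. Ferryman goes to the far shore with Cato and Lev.  [the near shore: Bram, Noor, Orla, Sol, Tess | the far shore: Cato, Jules, Lev]
4. Ferryman goes back to the near shore with Jules.  [the near shore: Bram, Jules, Noor, Orla, Sol, Tess | the far shore: Cato, Lev]
5. Ferryman goes to the far shore with Bram and Noor.  [the near shore: Jules, Orla, Sol, Tess | the far shore: Bram, Cato, Lev, Noor]
6. Ferryman goes back to the near shore with Lev.  [the near shore: Jules, Lev, Orla, Sol, Tess | the far shore: Bram, Cato, Noor]
7. Ferryman goes to the far shore with Lev and Orla.  [the near shore: Jules, Sol, Tess | the far shore: Bram, Cato, Lev, Noor, Orla]
8. Ferryman goes back to the near shore with Lev.  [the near shore: Jules, Lev, Sol, Tess | the far shore: Bram, Cato, Noor, Orla]
9. Ferryman goes to the far shore with Lev and Sol.  [the near shore: Jules, Tess | the far shore: Bram, Cato, Lev, Noor, Orla, Sol]
10. Ferryman goes back to the near shore with Lev.  [the near shore: Jules, Lev, Tess | the far shore: Bram, Cato, Noor, Orla, Sol]
11. Ferryman goes to the far shore with Lev and Tess.  [the near shore: Jules | the far shore: Bram, Cato, Lev, Noor, Orla, Sol, Tess]
12. Ferryman goes back to the near shore with Lev.  [the near shore: Jules, Lev | the far shore: Bram, Cato, Noor, Orla, Sol, Tess]
13. Ferryman goes to the far shore with Jules and Lev.  [the near shore: — | the far shore: Bram, Cato, Jules, Lev, Noor, Orla, Sol, Tess]

13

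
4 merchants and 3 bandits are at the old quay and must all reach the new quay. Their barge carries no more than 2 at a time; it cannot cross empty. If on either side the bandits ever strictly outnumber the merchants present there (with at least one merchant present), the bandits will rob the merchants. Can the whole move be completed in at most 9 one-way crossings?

Counting alone: each trip to the new quay takes at most 2 across and each return brings at least 1 back, so after t trips out (and t−1 returns) at most 2t − (t−1) of the 7 are across; that first reaches 7 at t = 6, so at least 11 crossings are needed.
Since 9 < 11, 9 crossings cannot be enough. (The shortest complete plan in fact takes 11:)
1. 2 bandits → the new quay.  (the old quay: 4M 1B; the new quay: 0M 2B)
2. 1 bandit ← the old quay.  (the old quay: 4M 2B; the new quay: 0M 1B)
3. 2 bandits → the new quay.  (the old quay: 4M 0B; the new quay: 0M 3B)
4. 1 bandit ← the old quay.  (the old quay: 4M 1B; the new quay: 0M 2B)
5. 2 merchants → the new quay.  (the old quay: 2M 1B; the new quay: 2M 2B)
6. 1 bandit ← the old quay.  (the old quay: 2M 2B; the new quay: 2M 1B)
7. 1 merchant and 1 bandit → the new quay.  (the old quay: 1M 1B; the new quay: 3M 2B)
8. 1 merchant ← the old quay.  (the old quay: 2M 1B; the new quay: 2M 2B)
9. 1 merchant and 1 bandit → the new quay.  (the old quay: 1M 0B; the new quay: 3M 3B)
10. 1 bandit ← the old quay.  (the old quay: 1M 1B; the new quay: 3M 2B)
11. 1 merchant and 1 bandit → the new quay.  (the old quay: 0M 0B; the new quay: 4M 3B)

No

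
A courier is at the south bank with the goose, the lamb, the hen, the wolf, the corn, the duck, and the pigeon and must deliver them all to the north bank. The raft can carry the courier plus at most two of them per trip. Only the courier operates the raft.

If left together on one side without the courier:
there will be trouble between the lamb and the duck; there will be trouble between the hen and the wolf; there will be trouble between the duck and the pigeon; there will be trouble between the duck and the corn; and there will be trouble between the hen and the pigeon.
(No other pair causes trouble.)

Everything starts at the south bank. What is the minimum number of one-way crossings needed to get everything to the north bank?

9

Counting alone: the courier can take at most 2 across per trip to the north bank, so moving all 7 needs at least 4 loaded trips out, with a return between consecutive ones — at least 7 crossings.
The safety rule pushes this higher. Following every safe sequence of crossings, the most of the 7 that can be at the north bank as the raft arrives there on crossing 7 is 6 — never all 7.
So no plan with fewer than 9 crossings exists, and this one achieves 9:
1. Courier goes to the north bank with the duck and the hen.
2. Courier goes back to the south bank alone.
3. Courier goes to the north bank with the goose.
4. Courier goes back to the south bank alone.
5. Courier goes to the north bank with the lamb and the wolf.
6. Courier goes back to the south bank with the duck and the hen.
7. Courier goes to the north bank with the corn and the pigeon.
8. Courier goes back to the south bank alone.
9. Courier goes to the north bank with the duck and the hen.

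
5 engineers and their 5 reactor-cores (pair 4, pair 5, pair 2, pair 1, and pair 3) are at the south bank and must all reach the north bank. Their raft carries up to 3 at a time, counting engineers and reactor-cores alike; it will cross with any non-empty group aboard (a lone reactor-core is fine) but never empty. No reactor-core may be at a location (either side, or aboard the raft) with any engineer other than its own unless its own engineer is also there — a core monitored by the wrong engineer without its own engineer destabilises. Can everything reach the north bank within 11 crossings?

Yes

Yes — this plan uses 11 crossings (≤ 11):
1. engineer 4 and reactor-core 4 cross → the north bank.
2. engineer 4 crosses ← the south bank.
3. reactor-core 1, reactor-core 2, and reactor-core 5 cross → the north bank.
4. reactor-core 4 crosses ← the south bank.
5. engineer 1, engineer 2, and engineer 5 cross → the north bank.
6. engineer 5 and reactor-core 5 cross ← the south bank.
7. engineer 3, engineer 4, and engineer 5 cross → the north bank.
8. reactor-core 2 crosses ← the south bank.
9. reactor-core 4 and reactor-core 5 cross → the north bank.
10. reactor-core 4 crosses ← the south bank.
11. reactor-core 2, reactor-core 3, and reactor-core 4 cross → the north bank.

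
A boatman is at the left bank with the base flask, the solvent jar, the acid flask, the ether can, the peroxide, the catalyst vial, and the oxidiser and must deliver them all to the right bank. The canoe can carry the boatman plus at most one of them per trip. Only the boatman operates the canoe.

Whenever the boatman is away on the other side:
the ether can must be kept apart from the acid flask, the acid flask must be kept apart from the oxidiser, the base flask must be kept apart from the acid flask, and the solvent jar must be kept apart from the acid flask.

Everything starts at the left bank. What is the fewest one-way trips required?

impossible

Following every safe sequence of crossings from the start, the most of the 7 that can be at the right bank as the canoe arrives there on crossings 1, 3, 5, 7 is 1, 2, 3, 4 respectively; the best ever achieved is 4 of 7.
From crossing 9 on, no configuration arises that was not already reachable earlier: only 44 distinct safe configurations (who is on which side, and where the canoe is) can ever be reached, none of them has everyone across, and every continuation just revisits them. So no valid plan exists.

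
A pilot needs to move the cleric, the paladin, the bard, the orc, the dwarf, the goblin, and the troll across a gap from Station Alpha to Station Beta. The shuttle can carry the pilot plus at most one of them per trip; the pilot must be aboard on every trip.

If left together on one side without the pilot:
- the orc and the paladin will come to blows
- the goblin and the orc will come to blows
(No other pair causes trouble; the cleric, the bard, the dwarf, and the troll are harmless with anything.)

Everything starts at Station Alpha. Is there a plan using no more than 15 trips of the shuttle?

Yes — this plan uses 15 crossings (≤ 15):
1. Pilot goes to Station Beta with the orc.  [Station Alpha: the bard, the cleric, the dwarf, the goblin, the paladin, the troll | Station Beta: the orc]
2. Pilot goes back to Station Alpha alone.  [Station Alpha: the bard, the cleric, the dwarf, the goblin, the paladin, the troll | Station Beta: the orc]
3. Pilot goes to Station Beta with the cleric.  [Station Alpha: the bard, the dwarf, the goblin, the paladin, the troll | Station Beta: the cleric, the orc]
4. Pilot goes back to Station Alpha alone.  [Station Alpha: the bard, the dwarf, the goblin, the paladin, the troll | Station Beta: the cleric, the orc]
5. Pilot goes to Station Beta with the paladin.  [Station Alpha: the bard, the dwarf, the goblin, the troll | Station Beta: the cleric, the orc, the paladin]
6. Pilot goes back to Station Alpha with the orc.  [Station Alpha: the bard, the dwarf, the goblin, the orc, the troll | Station Beta: the cleric, the paladin]
7. Pilot goes to Station Beta with the goblin.  [Station Alpha: the bard, the dwarf, the orc, the troll | Station Beta: the cleric, the goblin, the paladin]
8. Pilot goes back to Station Alpha alone.  [Station Alpha: the bard, the dwarf, the orc, the troll | Station Beta: the cleric, the goblin, the paladin]
9. Pilot goes to Station Beta with the bard.  [Station Alpha: the dwarf, the orc, the troll | Station Beta: the bard, the cleric, the goblin, the paladin]
10. Pilot goes back to Station Alpha alone.  [Station Alpha: the dwarf, the orc, the troll | Station Beta: the bard, the cleric, the goblin, the paladin]
11. Pilot goes to Station Beta with the dwarf.  [Station Alpha: the orc, the troll | Station Beta: the bard, the cleric, the dwarf, the goblin, the paladin]
12. Pilot goes back to Station Alpha alone.  [Station Alpha: the orc, the troll | Station Beta: the bard, the cleric, the dwarf, the goblin, the paladin]
13. Pilot goes to Station Beta with the troll.  [Station Alpha: the orc | Station Beta: the bard, the cleric, the dwarf, the goblin, the paladin, the troll]
14. Pilot goes back to Station Alpha alone.  [Station Alpha: the orc | Station Beta: the bard, the cleric, the dwarf, the goblin, the paladin, the troll]
15. Pilot goes to Station Beta with the orc.  [Station Alpha: — | Station Beta: the bard, the cleric, the dwarf, the goblin, the orc, the paladin, the troll]

Yes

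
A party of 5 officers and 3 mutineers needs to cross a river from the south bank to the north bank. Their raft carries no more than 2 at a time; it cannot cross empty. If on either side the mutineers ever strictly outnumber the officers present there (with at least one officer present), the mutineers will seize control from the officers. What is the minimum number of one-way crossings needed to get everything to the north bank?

Counting alone: each trip to the north bank takes at most 2 across and each return brings at least 1 back, so after t trips out (and t−1 returns) at most 2t − (t−1) of the 8 are across; that first reaches 8 at t = 7, so at least 13 crossings are needed.
The plan below uses exactly 13 crossings, so it is optimal:
1. 2 mutineers → the north bank.  (the south bank: 5O 1M; the north bank: 0O 2M)
2. 1 mutineer ← the south bank.  (the south bank: 5O 2M; the north bank: 0O 1M)
3. 2 mutineers → the north bank.  (the south bank: 5O 0M; the north bank: 0O 3M)
4. 1 mutineer ← the south bank.  (the south bank: 5O 1M; the north bank: 0O 2M)
5. 2 officers → the north bank.  (the south bank: 3O 1M; the north bank: 2O 2M)
6. 1 mutineer ← the south bank.  (the south bank: 3O 2M; the north bank: 2O 1M)
7. 1 officer and 1 mutineer → the north bank.  (the south bank: 2O 1M; the north bank: 3O 2M)
8. 1 mutineer ← the south bank.  (the south bank: 2O 2M; the north bank: 3O 1M)
9. 2 mutineers → the north bank.  (the south bank: 2O 0M; the north bank: 3O 3M)
10. 1 mutineer ← the south bank.  (the south bank: 2O 1M; the north bank: 3O 2M)
11. 1 officer and 1 mutineer → the north bank.  (the south bank: 1O 0M; the north bank: 4O 3M)
12. 1 mutineer ← the south bank.  (the south bank: 1O 1M; the north bank: 4O 2M)
13. 1 officer and 1 mutineer → the north bank.  (the south bank: 0O 0M; the north bank: 5O 3M)

13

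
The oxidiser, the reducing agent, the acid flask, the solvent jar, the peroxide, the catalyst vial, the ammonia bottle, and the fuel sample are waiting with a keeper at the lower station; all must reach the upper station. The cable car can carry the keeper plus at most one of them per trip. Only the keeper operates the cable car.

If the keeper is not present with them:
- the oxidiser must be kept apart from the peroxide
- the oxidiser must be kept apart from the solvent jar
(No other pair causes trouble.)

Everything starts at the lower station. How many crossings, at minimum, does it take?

Counting alone: the keeper can take at most 1 across per trip to the upper station, so moving all 8 needs at least 8 loaded trips out, with a return between consecutive ones — at least 15 crossings.
The safety rule pushes this higher. Following every safe sequence of crossings, the most of the 8 that can be at the upper station as the cable car arrives there on crossing 15 is 7 — never all 8.
So no plan with fewer than 17 crossings exists, and this one achieves 17:
1. Keeper goes to the upper station with the oxidiser.
2. Keeper goes back to the lower station alone.
3. Keeper goes to the upper station with the reducing agent.
4. Keeper goes back to the lower station alone.
5. Keeper goes to the upper station with the acid flask.
6. Keeper goes back to the lower station alone.
7. Keeper goes to the upper station with the solvent jar.
8. Keeper goes back to the lower station with the oxidiser.
9. Keeper goes to the upper station with the peroxide.
10. Keeper goes back to the lower station alone.
11. Keeper goes to the upper station with the catalyst vial.
12. Keeper goes back to the lower station alone.
13. Keeper goes to the upper station with the ammonia bottle.
14. Keeper goes back to the lower station alone.
15. Keeper goes to the upper station with the fuel sample.
16. Keeper goes back to the lower station alone.
17. Keeper goes to the upper station with the oxidiser.

17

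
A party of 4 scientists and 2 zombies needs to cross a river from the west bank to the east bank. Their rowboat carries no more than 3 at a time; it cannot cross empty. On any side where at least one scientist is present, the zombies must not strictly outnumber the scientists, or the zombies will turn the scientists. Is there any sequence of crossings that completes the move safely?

1. 2 zombies → the east bank.  (the west bank: 4S 0Z; the east bank: 0S 2Z)
2. 1 zombie ← the west bank.  (the west bank: 4S 1Z; the east bank: 0S 1Z)
3. 2 scientists and 1 zombie → the east bank.  (the west bank: 2S 0Z; the east bank: 2S 2Z)
4. 1 zombie ← the west bank.  (the west bank: 2S 1Z; the east bank: 2S 1Z)
5. 2 scientists and 1 zombie → the east bank.  (the west bank: 0S 0Z; the east bank: 4S 2Z)

Yes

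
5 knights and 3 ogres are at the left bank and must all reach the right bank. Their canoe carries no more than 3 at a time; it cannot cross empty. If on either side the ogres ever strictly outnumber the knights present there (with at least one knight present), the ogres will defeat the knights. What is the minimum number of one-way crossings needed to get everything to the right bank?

7

Counting alone: each trip to the right bank takes at most 3 across and each return brings at least 1 back, so after t trips out (and t−1 returns) at most 3t − (t−1) of the 8 are across; that first reaches 8 at t = 4, so at least 7 crossings are needed.
The plan below uses exactly 7 crossings, so it is optimal:
1. 2 ogres → the right bank.  (the left bank: 5K 1O; the right bank: 0K 2O)
2. 1 ogre ← the left bank.  (the left bank: 5K 2O; the right bank: 0K 1O)
3. 2 knights and 1 ogre → the right bank.  (the left bank: 3K 1O; the right bank: 2K 2O)
4. 1 ogre ← the left bank.  (the left bank: 3K 2O; the right bank: 2K 1O)
5. 1 knight and 2 ogres → the right bank.  (the left bank: 2K 0O; the right bank: 3K 3O)
6. 1 ogre ← the left bank.  (the left bank: 2K 1O; the right bank: 3K 2O)
7. 2 knights and 1 ogre → the right bank.  (the left bank: 0K 0O; the right bank: 5K 3O)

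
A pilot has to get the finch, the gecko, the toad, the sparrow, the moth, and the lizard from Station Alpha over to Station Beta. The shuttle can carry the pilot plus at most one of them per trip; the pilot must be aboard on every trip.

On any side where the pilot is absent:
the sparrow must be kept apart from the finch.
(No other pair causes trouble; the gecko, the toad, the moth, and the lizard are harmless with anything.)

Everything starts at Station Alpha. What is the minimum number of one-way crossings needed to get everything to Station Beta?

Counting alone: the pilot can take at most 1 across per trip to Station Beta, so moving all 6 needs at least 6 loaded trips out, with a return between consecutive ones — at least 11 crossings.
The plan below uses exactly 11 crossings, so it is optimal:
1. Pilot goes to Station Beta with the finch.  [Station Alpha: the gecko, the lizard, the moth, the sparrow, the toad | Station Beta: the finch]
2. Pilot goes back to Station Alpha alone.  [Station Alpha: the gecko, the lizard, the moth, the sparrow, the toad | Station Beta: the finch]
3. Pilot goes to Station Beta with the gecko.  [Station Alpha: the lizard, the moth, the sparrow, the toad | Station Beta: the finch, the gecko]
4. Pilot goes back to Station Alpha alone.  [Station Alpha: the lizard, the moth, the sparrow, the toad | Station Beta: the finch, the gecko]
5. Pilot goes to Station Beta with the toad.  [Station Alpha: the lizard, the moth, the sparrow | Station Beta: the finch, the gecko, the toad]
6. Pilot goes back to Station Alpha alone.  [Station Alpha: the lizard, the moth, the sparrow | Station Beta: the finch, the gecko, the toad]
7. Pilot goes to Station Beta with the moth.  [Station Alpha: the lizard, the sparrow | Station Beta: the finch, the gecko, the moth, the toad]
8. Pilot goes back to Station Alpha alone.  [Station Alpha: the lizard, the sparrow | Station Beta: the finch, the gecko, the moth, the toad]
9. Pilot goes to Station Beta with the lizard.  [Station Alpha: the sparrow | Station Beta: the finch, the gecko, the lizard, the moth, the toad]
10. Pilot goes back to Station Alpha alone.  [Station Alpha: the sparrow | Station Beta: the finch, the gecko, the lizard, the moth, the toad]
11. Pilot goes to Station Beta with the sparrow.  [Station Alpha: — | Station Beta: the finch, the gecko, the lizard, the moth, the sparrow, the toad]

11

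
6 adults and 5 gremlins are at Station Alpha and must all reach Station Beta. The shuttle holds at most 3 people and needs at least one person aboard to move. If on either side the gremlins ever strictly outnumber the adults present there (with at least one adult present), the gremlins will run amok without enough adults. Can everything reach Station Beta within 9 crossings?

Yes

Yes — this plan uses 9 crossings (≤ 9):
1. 3 gremlins → Station Beta.  (Station Alpha: 6A 2G; Station Beta: 0A 3G)
2. 1 gremlin ← Station Alpha.  (Station Alpha: 6A 3G; Station Beta: 0A 2G)
3. 3 adults → Station Beta.  (Station Alpha: 3A 3G; Station Beta: 3A 2G)
4. 1 adult ← Station Alpha.  (Station Alpha: 4A 3G; Station Beta: 2A 2G)
5. 2 adults and 1 gremlin → Station Beta.  (Station Alpha: 2A 2G; Station Beta: 4A 3G)
6. 1 adult ← Station Alpha.  (Station Alpha: 3A 2G; Station Beta: 3A 3G)
7. 2 adults and 1 gremlin → Station Beta.  (Station Alpha: 1A 1G; Station Beta: 5A 4G)
8. 1 adult ← Station Alpha.  (Station Alpha: 2A 1G; Station Beta: 4A 4G)
9. 2 adults and 1 gremlin → Station Beta.  (Station Alpha: 0A 0G; Station Beta: 6A 5G)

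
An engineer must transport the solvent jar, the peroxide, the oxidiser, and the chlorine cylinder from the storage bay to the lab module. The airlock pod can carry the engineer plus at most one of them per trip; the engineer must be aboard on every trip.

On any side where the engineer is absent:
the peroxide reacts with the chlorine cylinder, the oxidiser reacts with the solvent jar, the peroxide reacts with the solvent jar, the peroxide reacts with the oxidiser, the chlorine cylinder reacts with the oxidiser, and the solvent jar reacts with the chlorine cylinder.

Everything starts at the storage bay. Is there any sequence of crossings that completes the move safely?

No

Whatever the first load, the items left behind include a forbidden pair without the engineer. No opening move is safe, so no plan exists.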